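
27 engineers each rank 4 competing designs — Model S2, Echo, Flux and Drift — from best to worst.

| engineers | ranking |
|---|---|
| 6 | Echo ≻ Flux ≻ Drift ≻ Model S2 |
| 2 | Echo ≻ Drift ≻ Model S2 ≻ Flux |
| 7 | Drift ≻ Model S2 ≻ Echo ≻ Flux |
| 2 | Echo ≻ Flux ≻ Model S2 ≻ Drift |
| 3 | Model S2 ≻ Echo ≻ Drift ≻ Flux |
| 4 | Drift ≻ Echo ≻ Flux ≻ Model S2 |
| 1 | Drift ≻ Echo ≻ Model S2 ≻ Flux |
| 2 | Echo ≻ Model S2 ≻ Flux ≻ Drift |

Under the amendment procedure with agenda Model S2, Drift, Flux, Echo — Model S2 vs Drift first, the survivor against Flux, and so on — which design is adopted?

Echo

Round 1: Model S2 vs Drift — 7–20, Drift advances.
Round 2: Drift vs Flux — 17–10, Drift advances.
Round 3: Drift vs Echo — 12–15, Echo advances.
The agenda winner is Echo.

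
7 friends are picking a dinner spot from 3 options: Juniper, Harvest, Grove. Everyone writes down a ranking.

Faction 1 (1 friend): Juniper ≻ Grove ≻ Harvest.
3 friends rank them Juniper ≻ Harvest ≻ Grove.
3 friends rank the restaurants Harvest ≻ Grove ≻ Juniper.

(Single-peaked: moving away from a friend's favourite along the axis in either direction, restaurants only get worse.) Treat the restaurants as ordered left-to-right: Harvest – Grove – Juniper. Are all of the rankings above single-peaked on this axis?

no

Axis positions: Harvest=1, Grove=2, Juniper=3.
Faction 1 (peak Juniper at position 3): ranking walks positions 3-2-1, expanding outward from the peak — single-peaked.
Faction 2: ranking walks positions 3-1-2; Harvest is ranked above Grove even though Grove lies between Harvest and the peak Juniper on the axis — preferences dip and rise again. Not single-peaked.
Faction 3 (peak Harvest at position 1): ranking walks positions 1-2-3, expanding outward from the peak — single-peaked.
Faction 2 violates single-peakedness, so the profile is not single-peaked on this axis.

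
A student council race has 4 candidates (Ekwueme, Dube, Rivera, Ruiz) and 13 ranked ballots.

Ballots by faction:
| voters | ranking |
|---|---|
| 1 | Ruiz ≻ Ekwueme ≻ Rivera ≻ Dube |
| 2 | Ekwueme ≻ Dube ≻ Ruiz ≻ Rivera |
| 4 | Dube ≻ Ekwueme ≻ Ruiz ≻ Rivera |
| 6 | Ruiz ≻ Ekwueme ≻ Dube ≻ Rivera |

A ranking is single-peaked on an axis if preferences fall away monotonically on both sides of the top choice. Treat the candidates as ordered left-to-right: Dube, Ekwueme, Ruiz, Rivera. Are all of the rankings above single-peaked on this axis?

yes

Axis positions: Dube=1, Ekwueme=2, Ruiz=3, Rivera=4.
Faction 1 (peak Ruiz at position 3): ranking walks positions 3-2-4-1, expanding outward from the peak — single-peaked.
Faction 2 (peak Ekwueme at position 2): ranking walks positions 2-1-3-4, expanding outward from the peak — single-peaked.
Faction 3 (peak Dube at position 1): ranking walks positions 1-2-3-4, expanding outward from the peak — single-peaked.
Faction 4 (peak Ruiz at position 3): ranking walks positions 3-2-1-4, expanding outward from the peak — single-peaked.
Every ranking is single-peaked on this axis.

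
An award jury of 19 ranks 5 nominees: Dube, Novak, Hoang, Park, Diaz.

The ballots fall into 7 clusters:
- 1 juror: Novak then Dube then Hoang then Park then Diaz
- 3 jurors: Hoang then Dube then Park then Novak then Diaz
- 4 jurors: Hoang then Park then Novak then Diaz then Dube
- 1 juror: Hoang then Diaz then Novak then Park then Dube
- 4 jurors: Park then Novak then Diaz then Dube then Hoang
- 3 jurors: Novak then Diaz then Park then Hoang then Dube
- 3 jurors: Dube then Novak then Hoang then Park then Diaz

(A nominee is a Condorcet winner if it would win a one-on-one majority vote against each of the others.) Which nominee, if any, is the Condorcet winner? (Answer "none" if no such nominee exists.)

none

Pairwise majorities:
Dube vs Novak: 3+3 = 6 for Dube, 13 for Novak — Novak by 13–6.
Dube vs Hoang: Dube preferred on 1+4+3 = 8 ballots; Hoang wins 11–8.
Dube vs Park: 1+3+3 = 7 for Dube, 12 for Park — Park by 12–7.
Dube vs Diaz: Dube is ranked higher on 1+3+3 = 7 ballots, Diaz on 12. Diaz wins 12–7.
Novak vs Hoang: 1+4+3+3 = 11 for Novak, 8 for Hoang — Novak by 11–8.
Novak vs Park: Novak preferred on 1+1+3+3 = 8 ballots; Park wins 11–8.
Novak vs Diaz: Novak is ranked higher on 1+3+4+4+3+3 = 18 ballots, Diaz on 1. Novak wins 18–1.
Hoang vs Park: 12 to 7, Hoang.
Hoang vs Diaz: Hoang preferred on 1+3+4+1+3 = 12 ballots; Hoang wins 12–7.
Park vs Diaz: 1+3+4+4+3 = 15 for Park, 4 for Diaz — Park by 15–4.
No nominee is unbeaten: Dube loses to Novak; Novak loses to Park; Hoang loses to Novak; Park loses to Hoang; Diaz loses to Novak. In particular Novak → Hoang → Park → Novak is a majority cycle — no Condorcet winner exists.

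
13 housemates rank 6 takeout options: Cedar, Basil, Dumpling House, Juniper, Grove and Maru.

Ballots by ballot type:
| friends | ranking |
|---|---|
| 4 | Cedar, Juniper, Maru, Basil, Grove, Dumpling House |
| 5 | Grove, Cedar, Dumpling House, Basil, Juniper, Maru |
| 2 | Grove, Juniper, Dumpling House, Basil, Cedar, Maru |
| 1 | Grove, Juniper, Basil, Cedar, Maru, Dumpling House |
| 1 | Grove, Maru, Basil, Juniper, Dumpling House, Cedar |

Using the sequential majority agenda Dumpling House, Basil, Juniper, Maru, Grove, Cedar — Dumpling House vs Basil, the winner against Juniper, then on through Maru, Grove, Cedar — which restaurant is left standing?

Round 1: Dumpling House vs Basil — 7–6, Dumpling House advances.
Round 2: Dumpling House vs Juniper — 5–8, Juniper advances.
Round 3: Juniper vs Maru — 12–1, Juniper advances.
Round 4: Juniper vs Grove — 4–9, Grove advances.
Round 5: Grove vs Cedar — 9–4, Grove advances.
Grove survives the agenda.

Grove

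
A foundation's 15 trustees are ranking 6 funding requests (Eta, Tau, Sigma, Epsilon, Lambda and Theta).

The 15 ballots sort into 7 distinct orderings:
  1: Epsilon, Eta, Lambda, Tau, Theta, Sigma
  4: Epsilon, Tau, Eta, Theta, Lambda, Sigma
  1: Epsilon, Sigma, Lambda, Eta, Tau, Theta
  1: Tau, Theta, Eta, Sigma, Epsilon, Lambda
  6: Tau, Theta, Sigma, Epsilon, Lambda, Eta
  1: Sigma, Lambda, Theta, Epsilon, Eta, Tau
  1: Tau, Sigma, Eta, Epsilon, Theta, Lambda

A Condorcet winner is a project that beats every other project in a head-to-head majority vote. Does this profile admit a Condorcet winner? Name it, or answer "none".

Tau

Head-to-head results (15 reviewers):
Eta vs Tau: Eta is ranked higher on 1+1+1 = 3 ballots, Tau on 12. Tau wins 12–3.
Eta vs Sigma: 1+4+1 = 6 for Eta, 9 for Sigma — Sigma by 9–6.
Eta vs Epsilon: Epsilon, 13–2.
Eta vs Lambda: Eta is ranked higher on 1+4+1+1 = 7 ballots, Lambda on 8. Lambda wins 8–7.
Eta vs Theta: Theta, 8–7.
Tau vs Sigma: 13 to 2, Tau.
Tau vs Epsilon: Tau wins 8–7.
Tau vs Lambda: Tau wins 12–3.
Tau vs Theta: Tau is ranked higher on 1+4+1+1+6+1 = 14 ballots, Theta on 1. Tau wins 14–1.
Sigma vs Epsilon: Sigma wins 9–6.
Sigma vs Lambda: Sigma is ranked higher on 1+1+6+1+1 = 10 ballots, Lambda on 5. Sigma wins 10–5.
Sigma vs Theta: Theta wins 12–3.
Epsilon vs Lambda: Epsilon preferred on 1+4+1+1+6+1 = 14 ballots; Epsilon wins 14–1.
Epsilon vs Theta: 1+4+1+1 = 7 for Epsilon, 8 for Theta — Theta by 8–7.
Lambda vs Theta: 3 to 12, Theta.
Tau wins every pairwise contest, so Tau is the Condorcet winner.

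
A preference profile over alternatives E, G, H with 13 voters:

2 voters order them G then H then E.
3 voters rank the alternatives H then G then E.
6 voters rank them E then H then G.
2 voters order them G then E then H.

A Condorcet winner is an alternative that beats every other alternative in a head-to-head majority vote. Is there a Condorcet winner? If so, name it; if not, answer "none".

none

Check each pair by majority over 13 ballots:
E vs G: G, 7–6.
E–H: E 8–5.
G–H: H 9–4.
Each alternative drops at least one matchup (E loses to G; G loses to H; H loses to E); the cycle E beats H beats G beats E rules out a Condorcet winner.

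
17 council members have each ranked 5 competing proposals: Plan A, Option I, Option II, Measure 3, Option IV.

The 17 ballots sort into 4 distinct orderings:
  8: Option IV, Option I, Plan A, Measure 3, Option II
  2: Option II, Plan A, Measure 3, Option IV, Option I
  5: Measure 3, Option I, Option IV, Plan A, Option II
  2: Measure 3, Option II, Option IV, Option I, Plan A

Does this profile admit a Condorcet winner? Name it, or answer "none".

none

Pairwise majorities:
Plan A vs Option I: Plan A is ranked higher on 2 ballots, Option I on 15. Option I wins 15–2.
Plan A vs Option II: Plan A is ranked higher on 8+5 = 13 ballots, Option II on 4. Plan A wins 13–4.
Plan A vs Measure 3: Plan A is ranked higher on 8+2 = 10 ballots, Measure 3 on 7. Plan A wins 10–7.
Plan A vs Option IV: Option IV wins 15–2.
Option I vs Option II: 13 to 4, Option I.
Option I vs Measure 3: Measure 3, 9–8.
Option I–Option IV: Option IV 12–5.
Option II vs Measure 3: 2 for Option II, 15 for Measure 3 — Measure 3 by 15–2.
Option II vs Option IV: Option IV, 13–4.
Measure 3 vs Option IV: Measure 3, 9–8.
Every option loses at least once (Plan A loses to Option I; Option I loses to Measure 3; Option II loses to Plan A; Measure 3 loses to Plan A; Option IV loses to Measure 3). The majority relation contains the cycle Plan A beats Measure 3 beats Option I beats Plan A, so there is no Condorcet winner.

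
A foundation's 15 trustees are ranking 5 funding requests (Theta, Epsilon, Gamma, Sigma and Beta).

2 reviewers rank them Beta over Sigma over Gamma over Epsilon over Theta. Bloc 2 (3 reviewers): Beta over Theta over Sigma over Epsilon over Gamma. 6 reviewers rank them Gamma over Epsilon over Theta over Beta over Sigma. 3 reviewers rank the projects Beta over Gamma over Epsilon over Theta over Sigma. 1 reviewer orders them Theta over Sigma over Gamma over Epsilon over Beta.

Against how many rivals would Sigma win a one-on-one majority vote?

0

Sigma against each rival (15 reviewers):
Sigma vs Theta: Theta wins 13–2.
Sigma vs Epsilon: Sigma preferred on 2+3+1 = 6 ballots; Epsilon wins 9–6.
Sigma–Gamma: Gamma 9–6.
Sigma vs Beta: Sigma is ranked higher on 1 ballot, Beta on 14. Beta wins 14–1.
Sigma beats no one; loses to Theta, Epsilon, Gamma, Beta — 0 pairwise wins.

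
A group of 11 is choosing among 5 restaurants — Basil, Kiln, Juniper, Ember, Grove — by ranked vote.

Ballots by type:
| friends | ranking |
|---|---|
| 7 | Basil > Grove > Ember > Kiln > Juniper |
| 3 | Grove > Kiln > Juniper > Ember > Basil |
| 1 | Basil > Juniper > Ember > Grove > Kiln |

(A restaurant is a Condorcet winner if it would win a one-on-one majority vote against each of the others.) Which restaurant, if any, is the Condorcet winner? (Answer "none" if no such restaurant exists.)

Head-to-head results (11 friends):
Basil vs Kiln: Basil preferred on 7+1 = 8 ballots; Basil wins 8–3.
Basil vs Juniper: 8 to 3, Basil.
Basil vs Ember: 7+1 = 8 for Basil, 3 for Ember — Basil by 8–3.
Basil vs Grove: Basil preferred on 7+1 = 8 ballots; Basil wins 8–3.
Kiln vs Juniper: Kiln is ranked higher on 7+3 = 10 ballots, Juniper on 1. Kiln wins 10–1.
Kiln vs Ember: 3 to 8, Ember.
Kiln vs Grove: Kiln is ranked higher on 0 ballots, Grove on 11. Grove wins 11–0.
Juniper vs Ember: 3+1 = 4 for Juniper, 7 for Ember — Ember by 7–4.
Juniper vs Grove: 1 to 10, Grove.
Ember vs Grove: Ember preferred on 1 ballot; Grove wins 10–1.
Basil beats each of Kiln, Juniper, Ember, Grove — Basil is the Condorcet winner.

Basil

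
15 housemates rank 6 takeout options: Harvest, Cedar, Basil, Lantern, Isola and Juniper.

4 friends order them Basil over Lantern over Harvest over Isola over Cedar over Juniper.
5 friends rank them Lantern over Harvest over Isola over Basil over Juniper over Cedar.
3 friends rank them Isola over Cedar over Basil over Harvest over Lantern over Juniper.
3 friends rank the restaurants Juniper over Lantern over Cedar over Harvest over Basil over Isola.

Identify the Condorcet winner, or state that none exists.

Pairwise majorities:
Harvest–Cedar: Harvest 9–6.
Harvest vs Basil: Harvest wins 8–7.
Harvest–Lantern: Lantern 12–3.
Harvest–Isola: Harvest 12–3.
Harvest vs Juniper: Harvest wins 12–3.
Cedar vs Basil: Basil, 9–6.
Cedar vs Lantern: Lantern, 12–3.
Cedar vs Isola: Isola, 12–3.
Cedar–Juniper: Juniper 8–7.
Basil vs Lantern: Lantern, 8–7.
Basil vs Isola: Isola, 8–7.
Basil vs Juniper: Basil wins 12–3.
Lantern vs Isola: Lantern, 12–3.
Lantern vs Juniper: Lantern, 12–3.
Isola vs Juniper: Isola wins 12–3.
Lantern wins every pairwise contest, so Lantern is the Condorcet winner.

Lantern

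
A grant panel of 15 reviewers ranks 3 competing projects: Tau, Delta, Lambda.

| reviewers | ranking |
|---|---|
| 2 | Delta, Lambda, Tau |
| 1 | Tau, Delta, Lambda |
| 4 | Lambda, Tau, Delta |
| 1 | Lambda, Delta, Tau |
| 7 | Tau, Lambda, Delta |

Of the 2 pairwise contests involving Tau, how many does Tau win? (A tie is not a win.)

Tau against each rival (15 reviewers):
Tau–Delta: Tau 12–3.
Tau vs Lambda: 1+7 = 8 for Tau, 7 for Lambda — Tau by 8–7.
Tau beats Delta, Lambda — 2 pairwise wins.

2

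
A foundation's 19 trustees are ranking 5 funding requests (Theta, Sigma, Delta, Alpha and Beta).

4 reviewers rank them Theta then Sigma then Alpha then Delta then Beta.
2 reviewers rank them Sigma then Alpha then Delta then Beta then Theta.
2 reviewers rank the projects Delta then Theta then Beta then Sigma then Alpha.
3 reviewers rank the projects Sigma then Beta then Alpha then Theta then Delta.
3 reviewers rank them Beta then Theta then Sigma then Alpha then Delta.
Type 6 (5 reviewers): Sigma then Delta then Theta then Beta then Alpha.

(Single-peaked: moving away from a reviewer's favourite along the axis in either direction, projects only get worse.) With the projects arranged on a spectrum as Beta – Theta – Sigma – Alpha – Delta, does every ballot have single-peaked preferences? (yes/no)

Axis positions: Beta=1, Theta=2, Sigma=3, Alpha=4, Delta=5.
Type 1 (peak Theta at position 2): ranking walks positions 2-3-4-5-1, expanding outward from the peak — single-peaked.
Type 2: ranking walks positions 3-4-5-1-2; Beta is ranked above Theta even though Theta lies between Beta and the peak Sigma on the axis — preferences dip and rise again. Not single-peaked.
Type 3: ranking walks positions 5-2-1-3-4; Theta is ranked above Alpha even though Alpha lies between Theta and the peak Delta on the axis — preferences dip and rise again. Not single-peaked.
Type 4: ranking walks positions 3-1-4-2-5; Beta is ranked above Theta even though Theta lies between Beta and the peak Sigma on the axis — preferences dip and rise again. Not single-peaked.
Type 5 (peak Beta at position 1): ranking walks positions 1-2-3-4-5, expanding outward from the peak — single-peaked.
Type 6: ranking walks positions 3-5-2-1-4; Delta is ranked above Alpha even though Alpha lies between Delta and the peak Sigma on the axis — preferences dip and rise again. Not single-peaked.
Type 2 violates single-peakedness, so the profile is not single-peaked on this axis.

no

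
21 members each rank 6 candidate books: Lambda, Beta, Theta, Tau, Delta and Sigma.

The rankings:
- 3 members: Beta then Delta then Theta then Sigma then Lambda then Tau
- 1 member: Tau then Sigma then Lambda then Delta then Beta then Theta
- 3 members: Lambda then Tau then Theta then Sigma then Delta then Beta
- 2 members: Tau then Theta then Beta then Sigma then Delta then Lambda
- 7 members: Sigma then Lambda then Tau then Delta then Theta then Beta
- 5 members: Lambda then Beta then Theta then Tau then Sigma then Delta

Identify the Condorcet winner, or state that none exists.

none

Check each pair by majority over 21 ballots:
Lambda vs Beta: Lambda preferred on 1+3+7+5 = 16 ballots; Lambda wins 16–5.
Lambda vs Theta: 1+3+7+5 = 16 for Lambda, 5 for Theta — Lambda by 16–5.
Lambda vs Tau: Lambda is ranked higher on 3+3+7+5 = 18 ballots, Tau on 3. Lambda wins 18–3.
Lambda vs Delta: Lambda is ranked higher on 1+3+7+5 = 16 ballots, Delta on 5. Lambda wins 16–5.
Lambda vs Sigma: 8 to 13, Sigma.
Beta vs Theta: 3+1+5 = 9 for Beta, 12 for Theta — Theta by 12–9.
Beta vs Tau: 8 to 13, Tau.
Beta vs Delta: 10 to 11, Delta.
Beta vs Sigma: 10 to 11, Sigma.
Theta vs Tau: Theta preferred on 3+5 = 8 ballots; Tau wins 13–8.
Theta vs Delta: 10 to 11, Delta.
Theta vs Sigma: 3+3+2+5 = 13 for Theta, 8 for Sigma — Theta by 13–8.
Tau vs Delta: 1+3+2+7+5 = 18 for Tau, 3 for Delta — Tau by 18–3.
Tau vs Sigma: Tau is ranked higher on 1+3+2+5 = 11 ballots, Sigma on 10. Tau wins 11–10.
Delta vs Sigma: 3 for Delta, 18 for Sigma — Sigma by 18–3.
Every book loses at least once (Lambda loses to Sigma; Beta loses to Lambda; Theta loses to Lambda; Tau loses to Lambda; Delta loses to Lambda; Sigma loses to Theta). The majority relation contains the cycle Lambda > Theta > Sigma > Lambda, so there is no Condorcet winner.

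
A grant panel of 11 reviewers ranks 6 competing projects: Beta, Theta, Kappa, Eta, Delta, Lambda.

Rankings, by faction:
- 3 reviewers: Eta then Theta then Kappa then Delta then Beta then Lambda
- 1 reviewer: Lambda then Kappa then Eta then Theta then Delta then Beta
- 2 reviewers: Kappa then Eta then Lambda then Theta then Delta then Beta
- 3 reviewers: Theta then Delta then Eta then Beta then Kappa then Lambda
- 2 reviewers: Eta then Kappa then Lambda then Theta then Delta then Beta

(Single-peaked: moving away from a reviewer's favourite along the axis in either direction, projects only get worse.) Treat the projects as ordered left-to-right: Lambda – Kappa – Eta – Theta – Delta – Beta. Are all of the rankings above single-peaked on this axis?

yes

Axis positions: Lambda=1, Kappa=2, Eta=3, Theta=4, Delta=5, Beta=6.
Faction 1 (peak Eta at position 3): ranking walks positions 3-4-2-5-6-1, expanding outward from the peak — single-peaked.
Faction 2 (peak Lambda at position 1): ranking walks positions 1-2-3-4-5-6, expanding outward from the peak — single-peaked.
Faction 3 (peak Kappa at position 2): ranking walks positions 2-3-1-4-5-6, expanding outward from the peak — single-peaked.
Faction 4 (peak Theta at position 4): ranking walks positions 4-5-3-6-2-1, expanding outward from the peak — single-peaked.
Faction 5 (peak Eta at position 3): ranking walks positions 3-2-1-4-5-6, expanding outward from the peak — single-peaked.
Every ranking is single-peaked on this axis.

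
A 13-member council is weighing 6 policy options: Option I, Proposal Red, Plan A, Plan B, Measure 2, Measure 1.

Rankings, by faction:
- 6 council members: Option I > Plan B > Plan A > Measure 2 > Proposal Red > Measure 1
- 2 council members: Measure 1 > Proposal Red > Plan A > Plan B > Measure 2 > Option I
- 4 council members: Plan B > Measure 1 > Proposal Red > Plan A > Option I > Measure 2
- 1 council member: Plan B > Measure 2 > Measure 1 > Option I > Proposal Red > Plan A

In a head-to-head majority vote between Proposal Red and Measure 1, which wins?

Measure 1

Ballots ranking Proposal Red above Measure 1: 6.
Ballots ranking Measure 1 above Proposal Red: 13 − 6 = 7.
Measure 1 wins the head-to-head 7–6.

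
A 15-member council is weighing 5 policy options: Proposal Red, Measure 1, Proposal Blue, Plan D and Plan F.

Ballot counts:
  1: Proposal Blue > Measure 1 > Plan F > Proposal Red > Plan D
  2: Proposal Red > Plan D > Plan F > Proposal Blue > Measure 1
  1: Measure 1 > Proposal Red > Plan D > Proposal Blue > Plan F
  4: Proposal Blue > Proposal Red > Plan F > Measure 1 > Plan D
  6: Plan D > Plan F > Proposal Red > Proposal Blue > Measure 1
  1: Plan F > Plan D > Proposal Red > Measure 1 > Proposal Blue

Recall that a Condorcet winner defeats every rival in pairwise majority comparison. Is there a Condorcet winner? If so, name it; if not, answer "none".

none

Check each pair by majority over 15 ballots:
Proposal Red vs Measure 1: Proposal Red is ranked higher on 2+4+6+1 = 13 ballots, Measure 1 on 2. Proposal Red wins 13–2.
Proposal Red vs Proposal Blue: Proposal Red wins 10–5.
Proposal Red vs Plan D: Proposal Red, 8–7.
Proposal Red vs Plan F: Proposal Red preferred on 2+1+4 = 7 ballots; Plan F wins 8–7.
Measure 1 vs Proposal Blue: Proposal Blue wins 13–2.
Measure 1 vs Plan D: Measure 1 is ranked higher on 1+1+4 = 6 ballots, Plan D on 9. Plan D wins 9–6.
Measure 1–Plan F: Plan F 13–2.
Proposal Blue–Plan D: Plan D 10–5.
Proposal Blue vs Plan F: Plan F wins 9–6.
Plan D–Plan F: Plan D 9–6.
Each option drops at least one matchup (Proposal Red loses to Plan F; Measure 1 loses to Proposal Red; Proposal Blue loses to Proposal Red; Plan D loses to Proposal Red; Plan F loses to Plan D); the cycle Proposal Red > Plan D > Plan F > Proposal Red rules out a Condorcet winner.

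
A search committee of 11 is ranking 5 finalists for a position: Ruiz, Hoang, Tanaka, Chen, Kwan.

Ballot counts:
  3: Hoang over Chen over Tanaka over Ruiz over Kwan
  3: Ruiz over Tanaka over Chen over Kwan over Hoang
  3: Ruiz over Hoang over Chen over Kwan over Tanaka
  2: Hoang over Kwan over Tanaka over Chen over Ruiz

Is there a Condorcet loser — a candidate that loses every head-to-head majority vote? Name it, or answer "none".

Head-to-head results (11 committee members):
Ruiz–Hoang: Ruiz 6–5.
Ruiz–Tanaka: Ruiz 6–5.
Ruiz vs Chen: Ruiz preferred on 3+3 = 6 ballots; Ruiz wins 6–5.
Ruiz vs Kwan: Ruiz wins 9–2.
Hoang vs Tanaka: Hoang preferred on 3+3+2 = 8 ballots; Hoang wins 8–3.
Hoang vs Chen: 3+3+2 = 8 for Hoang, 3 for Chen — Hoang by 8–3.
Hoang vs Kwan: Hoang, 8–3.
Tanaka–Chen: Chen 6–5.
Tanaka vs Kwan: Tanaka, 6–5.
Chen–Kwan: Chen 9–2.
Kwan loses to every other candidate — it is the Condorcet loser.

Kwan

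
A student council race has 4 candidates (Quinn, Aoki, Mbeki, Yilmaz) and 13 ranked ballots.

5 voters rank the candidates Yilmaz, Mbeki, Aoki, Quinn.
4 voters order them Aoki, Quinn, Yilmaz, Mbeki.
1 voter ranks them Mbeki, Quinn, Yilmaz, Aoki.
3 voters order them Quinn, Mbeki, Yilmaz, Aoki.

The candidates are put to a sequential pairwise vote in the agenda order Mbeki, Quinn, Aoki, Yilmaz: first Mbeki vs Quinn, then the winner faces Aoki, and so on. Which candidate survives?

Yilmaz

Round 1: Mbeki vs Quinn — 6–7, Quinn advances.
Round 2: Quinn vs Aoki — 4–9, Aoki advances.
Round 3: Aoki vs Yilmaz — 4–9, Yilmaz advances.
Yilmaz survives the agenda.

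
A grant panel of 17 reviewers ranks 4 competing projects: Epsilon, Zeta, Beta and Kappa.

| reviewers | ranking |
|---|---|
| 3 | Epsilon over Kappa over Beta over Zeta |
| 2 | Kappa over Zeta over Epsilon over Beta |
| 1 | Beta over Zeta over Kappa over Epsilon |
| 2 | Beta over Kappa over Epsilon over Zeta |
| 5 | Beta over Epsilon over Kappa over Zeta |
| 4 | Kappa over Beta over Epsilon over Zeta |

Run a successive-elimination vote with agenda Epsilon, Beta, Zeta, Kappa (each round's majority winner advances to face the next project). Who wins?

Kappa

Round 1: Epsilon vs Beta — 5–12, Beta advances.
Round 2: Beta vs Zeta — 15–2, Beta advances.
Round 3: Beta vs Kappa — 8–9, Kappa advances.
The agenda winner is Kappa.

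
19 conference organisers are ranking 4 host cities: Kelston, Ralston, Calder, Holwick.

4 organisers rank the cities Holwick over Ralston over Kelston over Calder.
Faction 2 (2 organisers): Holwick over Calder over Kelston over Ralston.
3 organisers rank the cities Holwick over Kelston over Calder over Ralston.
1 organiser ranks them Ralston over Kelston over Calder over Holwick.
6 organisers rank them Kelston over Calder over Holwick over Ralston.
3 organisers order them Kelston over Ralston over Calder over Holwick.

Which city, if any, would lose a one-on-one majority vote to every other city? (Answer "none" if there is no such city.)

Ralston

Head-to-head results (19 organisers):
Kelston vs Ralston: Kelston is ranked higher on 2+3+6+3 = 14 ballots, Ralston on 5. Kelston wins 14–5.
Kelston vs Calder: Kelston wins 17–2.
Kelston vs Holwick: Kelston, 10–9.
Ralston–Calder: Calder 11–8.
Ralston vs Holwick: Ralston preferred on 1+3 = 4 ballots; Holwick wins 15–4.
Calder vs Holwick: 1+6+3 = 10 for Calder, 9 for Holwick — Calder by 10–9.
Only Ralston has no wins; Ralston is the Condorcet loser.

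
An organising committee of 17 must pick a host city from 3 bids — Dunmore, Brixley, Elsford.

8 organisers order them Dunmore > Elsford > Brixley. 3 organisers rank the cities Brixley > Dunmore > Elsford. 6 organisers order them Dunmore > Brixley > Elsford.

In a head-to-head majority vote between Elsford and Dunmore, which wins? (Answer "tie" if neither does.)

Dunmore

No ballot ranks Elsford above Dunmore: 0.
Ballots ranking Dunmore above Elsford: 17 − 0 = 17.
Dunmore wins the head-to-head 17–0.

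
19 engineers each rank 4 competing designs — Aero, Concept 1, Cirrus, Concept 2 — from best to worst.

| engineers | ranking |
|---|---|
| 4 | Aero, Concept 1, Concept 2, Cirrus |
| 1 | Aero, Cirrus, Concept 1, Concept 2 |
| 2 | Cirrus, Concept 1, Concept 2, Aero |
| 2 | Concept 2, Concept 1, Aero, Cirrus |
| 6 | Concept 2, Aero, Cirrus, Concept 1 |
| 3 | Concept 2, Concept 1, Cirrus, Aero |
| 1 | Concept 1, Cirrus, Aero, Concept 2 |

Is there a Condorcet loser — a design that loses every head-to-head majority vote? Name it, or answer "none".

Pairwise majorities:
Aero vs Concept 1: Aero preferred on 4+1+6 = 11 ballots; Aero wins 11–8.
Aero vs Cirrus: 13 to 6, Aero.
Aero vs Concept 2: Concept 2, 13–6.
Concept 1–Cirrus: Concept 1 10–9.
Concept 1 vs Concept 2: Concept 2 wins 11–8.
Cirrus vs Concept 2: Cirrus preferred on 1+2+1 = 4 ballots; Concept 2 wins 15–4.
Cirrus is beaten in every head-to-head and is the Condorcet loser.

Cirrus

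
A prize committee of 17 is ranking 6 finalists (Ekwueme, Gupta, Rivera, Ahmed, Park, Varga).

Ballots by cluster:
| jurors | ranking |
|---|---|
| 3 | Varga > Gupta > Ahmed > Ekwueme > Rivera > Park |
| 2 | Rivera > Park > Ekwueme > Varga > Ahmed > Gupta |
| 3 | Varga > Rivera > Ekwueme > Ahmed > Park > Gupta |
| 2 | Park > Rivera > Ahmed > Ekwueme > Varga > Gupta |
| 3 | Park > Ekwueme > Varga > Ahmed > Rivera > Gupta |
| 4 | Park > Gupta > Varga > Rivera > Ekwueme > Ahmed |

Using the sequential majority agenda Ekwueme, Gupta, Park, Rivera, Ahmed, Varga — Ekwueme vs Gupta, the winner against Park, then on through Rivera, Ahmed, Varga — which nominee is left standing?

Park

Round 1: Ekwueme vs Gupta — 10–7, Ekwueme advances.
Round 2: Ekwueme vs Park — 6–11, Park advances.
Round 3: Park vs Rivera — 9–8, Park advances.
Round 4: Park vs Ahmed — 11–6, Park advances.
Round 5: Park vs Varga — 11–6, Park advances.
The agenda winner is Park.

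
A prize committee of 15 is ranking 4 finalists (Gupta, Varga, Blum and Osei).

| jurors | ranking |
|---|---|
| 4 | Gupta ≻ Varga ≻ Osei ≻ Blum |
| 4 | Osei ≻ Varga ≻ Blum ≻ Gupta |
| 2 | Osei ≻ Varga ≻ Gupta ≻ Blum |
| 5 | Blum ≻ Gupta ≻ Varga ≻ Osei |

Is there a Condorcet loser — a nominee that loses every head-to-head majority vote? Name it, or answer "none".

Pairwise majorities:
Gupta vs Varga: 9 to 6, Gupta.
Gupta vs Blum: Gupta is ranked higher on 4+2 = 6 ballots, Blum on 9. Blum wins 9–6.
Gupta vs Osei: Gupta is ranked higher on 4+5 = 9 ballots, Osei on 6. Gupta wins 9–6.
Varga vs Blum: 10 to 5, Varga.
Varga vs Osei: Varga, 9–6.
Blum–Osei: Osei 10–5.
Every nominee wins at least one matchup (Gupta beats Varga; Varga beats Blum; Blum beats Gupta; Osei beats Blum), so there is no Condorcet loser.

none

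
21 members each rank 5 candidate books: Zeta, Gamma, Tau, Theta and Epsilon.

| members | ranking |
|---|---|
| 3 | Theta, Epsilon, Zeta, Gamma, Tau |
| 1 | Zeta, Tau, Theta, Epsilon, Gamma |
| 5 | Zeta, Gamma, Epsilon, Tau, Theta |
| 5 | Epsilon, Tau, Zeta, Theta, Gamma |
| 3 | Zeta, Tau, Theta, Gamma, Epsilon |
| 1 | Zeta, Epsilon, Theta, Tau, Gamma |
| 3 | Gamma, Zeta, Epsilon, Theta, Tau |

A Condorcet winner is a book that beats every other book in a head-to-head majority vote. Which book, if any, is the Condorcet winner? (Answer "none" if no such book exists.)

Head-to-head results (21 members):
Zeta vs Gamma: Zeta, 18–3.
Zeta vs Tau: 3+1+5+3+1+3 = 16 for Zeta, 5 for Tau — Zeta by 16–5.
Zeta vs Theta: Zeta preferred on 1+5+5+3+1+3 = 18 ballots; Zeta wins 18–3.
Zeta vs Epsilon: Zeta, 13–8.
Gamma vs Tau: 3+5+3 = 11 for Gamma, 10 for Tau — Gamma by 11–10.
Gamma vs Theta: Theta, 13–8.
Gamma–Epsilon: Gamma 11–10.
Tau vs Theta: Tau wins 14–7.
Tau vs Epsilon: 1+3 = 4 for Tau, 17 for Epsilon — Epsilon by 17–4.
Theta vs Epsilon: Epsilon, 14–7.
Only Zeta has no losses; Zeta is the Condorcet winner.

Zeta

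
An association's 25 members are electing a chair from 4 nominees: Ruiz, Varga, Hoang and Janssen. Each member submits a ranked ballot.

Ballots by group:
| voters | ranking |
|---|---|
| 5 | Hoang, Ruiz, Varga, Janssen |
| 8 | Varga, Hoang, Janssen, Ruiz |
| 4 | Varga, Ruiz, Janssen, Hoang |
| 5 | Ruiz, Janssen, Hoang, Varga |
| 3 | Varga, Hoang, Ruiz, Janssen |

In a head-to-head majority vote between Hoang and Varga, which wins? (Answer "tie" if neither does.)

Ballots ranking Hoang above Varga: 5 + 5 = 10.
Ballots ranking Varga above Hoang: 25 − 10 = 15.
Varga wins the head-to-head 15–10.

Varga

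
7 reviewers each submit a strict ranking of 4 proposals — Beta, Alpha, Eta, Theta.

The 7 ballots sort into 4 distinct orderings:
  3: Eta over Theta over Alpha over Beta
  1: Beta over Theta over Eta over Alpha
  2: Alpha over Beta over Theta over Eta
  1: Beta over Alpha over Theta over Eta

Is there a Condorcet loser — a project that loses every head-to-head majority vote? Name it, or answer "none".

none

Head-to-head results (7 reviewers):
Beta vs Alpha: Beta preferred on 1+1 = 2 ballots; Alpha wins 5–2.
Beta–Eta: Beta 4–3.
Beta vs Theta: Beta wins 4–3.
Alpha vs Eta: 2+1 = 3 for Alpha, 4 for Eta — Eta by 4–3.
Alpha vs Theta: Theta, 4–3.
Eta vs Theta: 3 for Eta, 4 for Theta — Theta by 4–3.
No project is winless: Beta beats Eta; Alpha beats Beta; Eta beats Alpha; Theta beats Alpha. There is no Condorcet loser.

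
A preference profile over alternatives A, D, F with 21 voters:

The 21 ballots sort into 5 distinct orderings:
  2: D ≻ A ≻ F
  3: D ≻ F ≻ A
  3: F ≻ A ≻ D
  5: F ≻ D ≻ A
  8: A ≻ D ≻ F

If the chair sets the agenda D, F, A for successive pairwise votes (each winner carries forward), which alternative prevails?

Round 1: D vs F — 13–8, D advances.
Round 2: D vs A — 10–11, A advances.
The agenda winner is A.

A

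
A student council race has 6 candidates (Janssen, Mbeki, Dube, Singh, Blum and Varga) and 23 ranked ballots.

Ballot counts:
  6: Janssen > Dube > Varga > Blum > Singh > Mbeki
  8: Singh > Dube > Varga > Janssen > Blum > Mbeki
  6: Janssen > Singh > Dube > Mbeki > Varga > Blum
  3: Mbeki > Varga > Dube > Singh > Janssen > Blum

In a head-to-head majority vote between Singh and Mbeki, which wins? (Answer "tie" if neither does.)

Singh

Ballots ranking Singh above Mbeki: 6 + 8 + 6 = 20.
Ballots ranking Mbeki above Singh: 23 − 20 = 3.
Singh wins the head-to-head 20–3.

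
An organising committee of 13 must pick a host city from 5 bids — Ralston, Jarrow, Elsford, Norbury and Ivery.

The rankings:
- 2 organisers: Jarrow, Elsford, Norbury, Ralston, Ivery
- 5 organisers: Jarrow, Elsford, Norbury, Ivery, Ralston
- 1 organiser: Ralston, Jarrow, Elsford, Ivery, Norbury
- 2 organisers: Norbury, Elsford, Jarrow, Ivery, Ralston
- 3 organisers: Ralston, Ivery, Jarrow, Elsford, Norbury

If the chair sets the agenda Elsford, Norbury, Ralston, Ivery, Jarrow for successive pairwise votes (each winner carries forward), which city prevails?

Jarrow

Round 1: Elsford vs Norbury — 11–2, Elsford advances.
Round 2: Elsford vs Ralston — 9–4, Elsford advances.
Round 3: Elsford vs Ivery — 10–3, Elsford advances.
Round 4: Elsford vs Jarrow — 2–11, Jarrow advances.
Jarrow survives the agenda.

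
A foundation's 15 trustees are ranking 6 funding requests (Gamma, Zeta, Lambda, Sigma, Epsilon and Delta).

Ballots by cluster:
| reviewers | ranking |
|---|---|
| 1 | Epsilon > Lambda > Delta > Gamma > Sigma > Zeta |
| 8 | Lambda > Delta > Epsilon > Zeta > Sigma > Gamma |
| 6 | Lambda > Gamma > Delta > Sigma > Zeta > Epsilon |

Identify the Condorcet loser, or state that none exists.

Gamma

Pairwise majorities:
Gamma vs Zeta: Gamma is ranked higher on 1+6 = 7 ballots, Zeta on 8. Zeta wins 8–7.
Gamma vs Lambda: Lambda, 15–0.
Gamma–Sigma: Sigma 8–7.
Gamma–Epsilon: Epsilon 9–6.
Gamma vs Delta: Delta, 9–6.
Zeta–Lambda: Lambda 15–0.
Zeta vs Sigma: Zeta is ranked higher on 8 ballots, Sigma on 7. Zeta wins 8–7.
Zeta vs Epsilon: Epsilon, 9–6.
Zeta vs Delta: Zeta preferred on 0 ballots; Delta wins 15–0.
Lambda vs Sigma: Lambda, 15–0.
Lambda vs Epsilon: Lambda, 14–1.
Lambda vs Delta: 15 to 0, Lambda.
Sigma vs Epsilon: Sigma is ranked higher on 6 ballots, Epsilon on 9. Epsilon wins 9–6.
Sigma vs Delta: Sigma preferred on 0 ballots; Delta wins 15–0.
Epsilon–Delta: Delta 14–1.
Gamma is beaten in every head-to-head and is the Condorcet loser.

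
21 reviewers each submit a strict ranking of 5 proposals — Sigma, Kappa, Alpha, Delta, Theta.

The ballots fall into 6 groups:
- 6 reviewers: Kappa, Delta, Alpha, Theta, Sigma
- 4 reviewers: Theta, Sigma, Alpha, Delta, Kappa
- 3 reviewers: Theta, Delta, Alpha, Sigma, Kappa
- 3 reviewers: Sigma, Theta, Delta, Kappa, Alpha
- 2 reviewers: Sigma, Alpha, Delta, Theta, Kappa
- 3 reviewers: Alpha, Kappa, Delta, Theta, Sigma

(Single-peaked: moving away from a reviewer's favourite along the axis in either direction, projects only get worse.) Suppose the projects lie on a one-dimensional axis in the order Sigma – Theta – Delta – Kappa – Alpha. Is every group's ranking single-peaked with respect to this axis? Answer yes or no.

Axis positions: Sigma=1, Theta=2, Delta=3, Kappa=4, Alpha=5.
Group 1 (peak Kappa at position 4): ranking walks positions 4-3-5-2-1, expanding outward from the peak — single-peaked.
Group 2: ranking walks positions 2-1-5-3-4; Alpha is ranked above Delta even though Delta lies between Alpha and the peak Theta on the axis — preferences dip and rise again. Not single-peaked.
Group 3: ranking walks positions 2-3-5-1-4; Alpha is ranked above Kappa even though Kappa lies between Alpha and the peak Theta on the axis — preferences dip and rise again. Not single-peaked.
Group 4 (peak Sigma at position 1): ranking walks positions 1-2-3-4-5, expanding outward from the peak — single-peaked.
Group 5: ranking walks positions 1-5-3-2-4; Alpha is ranked above Theta even though Theta lies between Alpha and the peak Sigma on the axis — preferences dip and rise again. Not single-peaked.
Group 6 (peak Alpha at position 5): ranking walks positions 5-4-3-2-1, expanding outward from the peak — single-peaked.
Group 2 violates single-peakedness, so the profile is not single-peaked on this axis.

no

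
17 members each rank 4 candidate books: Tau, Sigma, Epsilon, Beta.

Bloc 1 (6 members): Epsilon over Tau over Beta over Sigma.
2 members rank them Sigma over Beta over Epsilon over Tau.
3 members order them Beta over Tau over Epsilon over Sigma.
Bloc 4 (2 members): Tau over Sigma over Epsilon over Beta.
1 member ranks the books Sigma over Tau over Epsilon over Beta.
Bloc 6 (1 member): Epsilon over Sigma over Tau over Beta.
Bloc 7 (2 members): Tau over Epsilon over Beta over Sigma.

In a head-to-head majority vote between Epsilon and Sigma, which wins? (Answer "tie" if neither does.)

Epsilon

Ballots ranking Epsilon above Sigma: 6 + 3 + 1 + 2 = 12.
Ballots ranking Sigma above Epsilon: 17 − 12 = 5.
Epsilon wins the head-to-head 12–5.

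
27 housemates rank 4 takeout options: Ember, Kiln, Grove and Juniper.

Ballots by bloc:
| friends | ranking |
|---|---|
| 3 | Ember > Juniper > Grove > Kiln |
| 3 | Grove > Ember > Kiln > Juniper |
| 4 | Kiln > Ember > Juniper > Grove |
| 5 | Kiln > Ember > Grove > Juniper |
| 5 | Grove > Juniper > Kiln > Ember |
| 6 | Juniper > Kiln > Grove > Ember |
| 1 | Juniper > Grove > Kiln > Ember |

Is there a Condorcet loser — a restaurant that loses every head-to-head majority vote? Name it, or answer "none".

Head-to-head results (27 friends):
Ember vs Kiln: Kiln wins 21–6.
Ember vs Grove: Grove wins 15–12.
Ember vs Juniper: Ember is ranked higher on 3+3+4+5 = 15 ballots, Juniper on 12. Ember wins 15–12.
Kiln vs Grove: 15 to 12, Kiln.
Kiln vs Juniper: Juniper wins 15–12.
Grove vs Juniper: Grove preferred on 3+5+5 = 13 ballots; Juniper wins 14–13.
Each restaurant has at least one pairwise win (Ember beats Juniper; Kiln beats Ember; Grove beats Ember; Juniper beats Kiln) — no Condorcet loser.

none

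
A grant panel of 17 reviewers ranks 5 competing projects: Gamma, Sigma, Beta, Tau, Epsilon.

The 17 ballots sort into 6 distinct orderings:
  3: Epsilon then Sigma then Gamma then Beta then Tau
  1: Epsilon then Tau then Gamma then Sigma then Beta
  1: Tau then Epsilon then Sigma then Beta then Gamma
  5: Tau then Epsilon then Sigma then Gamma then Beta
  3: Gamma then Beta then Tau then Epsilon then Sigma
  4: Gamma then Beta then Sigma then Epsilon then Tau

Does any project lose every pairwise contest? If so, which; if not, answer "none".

Head-to-head results (17 reviewers):
Gamma vs Sigma: Sigma, 9–8.
Gamma vs Beta: 16 to 1, Gamma.
Gamma vs Tau: Gamma wins 10–7.
Gamma vs Epsilon: 7 to 10, Epsilon.
Sigma vs Beta: 10 to 7, Sigma.
Sigma vs Tau: Sigma is ranked higher on 3+4 = 7 ballots, Tau on 10. Tau wins 10–7.
Sigma vs Epsilon: 4 for Sigma, 13 for Epsilon — Epsilon by 13–4.
Beta–Tau: Beta 10–7.
Beta vs Epsilon: 3+4 = 7 for Beta, 10 for Epsilon — Epsilon by 10–7.
Tau vs Epsilon: Tau preferred on 1+5+3 = 9 ballots; Tau wins 9–8.
Every project wins at least one matchup (Gamma beats Beta; Sigma beats Gamma; Beta beats Tau; Tau beats Sigma; Epsilon beats Gamma), so there is no Condorcet loser.

none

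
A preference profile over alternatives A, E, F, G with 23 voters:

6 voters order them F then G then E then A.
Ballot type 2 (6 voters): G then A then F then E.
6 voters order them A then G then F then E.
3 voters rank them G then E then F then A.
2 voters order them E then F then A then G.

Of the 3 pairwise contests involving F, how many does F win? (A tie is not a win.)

F against each rival (23 voters):
F vs A: A wins 12–11.
F vs E: F wins 18–5.
F vs G: 8 to 15, G.
F beats E; loses to A, G — 1 pairwise win.

1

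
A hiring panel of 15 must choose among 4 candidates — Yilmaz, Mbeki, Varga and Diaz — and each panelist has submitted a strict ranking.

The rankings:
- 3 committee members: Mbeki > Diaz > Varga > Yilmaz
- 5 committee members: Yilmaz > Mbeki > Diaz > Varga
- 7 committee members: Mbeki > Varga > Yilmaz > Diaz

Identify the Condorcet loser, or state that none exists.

Pairwise majorities:
Yilmaz vs Mbeki: Mbeki, 10–5.
Yilmaz vs Varga: 5 for Yilmaz, 10 for Varga — Varga by 10–5.
Yilmaz–Diaz: Yilmaz 12–3.
Mbeki vs Varga: Mbeki preferred on 3+5+7 = 15 ballots; Mbeki wins 15–0.
Mbeki vs Diaz: Mbeki, 15–0.
Varga vs Diaz: Diaz, 8–7.
Every candidate wins at least one matchup (Yilmaz beats Diaz; Mbeki beats Yilmaz; Varga beats Yilmaz; Diaz beats Varga), so there is no Condorcet loser.

none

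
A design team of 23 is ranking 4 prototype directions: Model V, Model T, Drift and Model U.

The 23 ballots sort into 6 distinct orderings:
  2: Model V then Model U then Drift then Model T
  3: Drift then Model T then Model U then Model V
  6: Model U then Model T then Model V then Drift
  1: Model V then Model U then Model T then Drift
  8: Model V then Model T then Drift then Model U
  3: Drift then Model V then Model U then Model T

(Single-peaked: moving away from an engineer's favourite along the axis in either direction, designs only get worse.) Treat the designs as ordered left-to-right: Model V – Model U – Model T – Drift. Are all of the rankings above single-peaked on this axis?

Axis positions: Model V=1, Model U=2, Model T=3, Drift=4.
Group 1: ranking walks positions 1-2-4-3; Drift is ranked above Model T even though Model T lies between Drift and the peak Model V on the axis — preferences dip and rise again. Not single-peaked.
Group 2 (peak Drift at position 4): ranking walks positions 4-3-2-1, expanding outward from the peak — single-peaked.
Group 3 (peak Model U at position 2): ranking walks positions 2-3-1-4, expanding outward from the peak — single-peaked.
Group 4 (peak Model V at position 1): ranking walks positions 1-2-3-4, expanding outward from the peak — single-peaked.
Group 5: ranking walks positions 1-3-4-2; Model T is ranked above Model U even though Model U lies between Model T and the peak Model V on the axis — preferences dip and rise again. Not single-peaked.
Group 6: ranking walks positions 4-1-2-3; Model V is ranked above Model T even though Model T lies between Model V and the peak Drift on the axis — preferences dip and rise again. Not single-peaked.
Group 1 violates single-peakedness, so the profile is not single-peaked on this axis.

no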